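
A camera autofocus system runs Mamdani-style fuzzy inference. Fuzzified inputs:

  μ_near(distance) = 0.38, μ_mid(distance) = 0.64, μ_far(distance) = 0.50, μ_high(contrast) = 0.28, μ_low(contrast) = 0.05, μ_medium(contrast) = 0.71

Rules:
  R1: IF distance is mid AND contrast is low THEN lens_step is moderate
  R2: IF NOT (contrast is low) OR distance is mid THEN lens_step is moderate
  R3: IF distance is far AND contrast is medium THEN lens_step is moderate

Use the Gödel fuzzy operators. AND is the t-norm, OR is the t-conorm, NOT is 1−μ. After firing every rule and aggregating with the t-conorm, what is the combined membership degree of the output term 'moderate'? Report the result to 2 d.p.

0.95

R1: mid=0.64, low=0.05; AND[min(a, b)] → w = 0.05
R2: ¬low=1−0.05=0.95, mid=0.64; OR[max(a, b)] → w = 0.95
R3: far=0.50, medium=0.71; AND[min(a, b)] → w = 0.50
Rules with consequent 'moderate': {R1, R2, R3} → strengths 0.05, 0.95, 0.50
Aggregate via t-conorm [max(a, b)]: 0.95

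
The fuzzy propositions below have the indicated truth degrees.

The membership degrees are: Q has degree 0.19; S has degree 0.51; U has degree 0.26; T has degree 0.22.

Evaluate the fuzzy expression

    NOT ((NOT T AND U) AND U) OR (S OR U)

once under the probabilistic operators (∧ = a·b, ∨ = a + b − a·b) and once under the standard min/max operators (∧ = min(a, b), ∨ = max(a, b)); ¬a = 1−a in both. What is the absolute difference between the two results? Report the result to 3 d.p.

0.241

Under probabilistic:
  NOT T = 1 − 0.2200 = 0.7800
  NOT T AND U = a·b on (0.7800, 0.2600) = 0.2028
  (NOT T AND U) AND U = a·b on (0.2028, 0.2600) = 0.0527
  NOT ((NOT T AND U) AND U) = 1 − 0.0527 = 0.9473
  S OR U = a + b − a·b on (0.5100, 0.2600) = 0.6374
  NOT ((NOT T AND U) AND U) OR (S OR U) = a + b − a·b on (0.9473, 0.6374) = 0.9809
  → value = 0.9809
Under standard min/max:
  NOT T = 1 − 0.22 = 0.78
  NOT T AND U = min(a, b) on (0.78, 0.26) = 0.26
  (NOT T AND U) AND U = min(a, b) on (0.26, 0.26) = 0.26
  NOT ((NOT T AND U) AND U) = 1 − 0.26 = 0.74
  S OR U = max(a, b) on (0.51, 0.26) = 0.51
  NOT ((NOT T AND U) AND U) OR (S OR U) = max(a, b) on (0.74, 0.51) = 0.74
  → value = 0.7400
|0.9809 − 0.7400| = 0.241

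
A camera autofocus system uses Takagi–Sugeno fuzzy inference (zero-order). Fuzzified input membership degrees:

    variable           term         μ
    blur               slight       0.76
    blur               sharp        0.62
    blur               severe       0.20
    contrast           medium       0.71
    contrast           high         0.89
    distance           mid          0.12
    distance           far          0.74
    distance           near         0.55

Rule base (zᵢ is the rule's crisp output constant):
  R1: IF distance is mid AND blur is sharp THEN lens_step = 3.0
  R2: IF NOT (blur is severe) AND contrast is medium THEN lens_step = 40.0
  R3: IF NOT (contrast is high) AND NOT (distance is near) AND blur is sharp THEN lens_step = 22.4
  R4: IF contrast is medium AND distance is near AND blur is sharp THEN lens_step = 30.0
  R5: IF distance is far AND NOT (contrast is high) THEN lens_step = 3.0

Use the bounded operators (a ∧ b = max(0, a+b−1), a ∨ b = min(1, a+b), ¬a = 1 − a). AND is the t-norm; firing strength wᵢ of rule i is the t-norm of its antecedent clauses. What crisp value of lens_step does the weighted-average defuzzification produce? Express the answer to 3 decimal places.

40.000

R1 (z=3.0): mid=0.12, sharp=0.62; AND[max(0, a+b−1)] → w = 0.00
R2 (z=40.0): ¬severe=1−0.20=0.80, medium=0.71; AND[max(0, a+b−1)] → w = 0.51
R3 (z=22.4): ¬high=1−0.89=0.11, ¬near=1−0.55=0.45, sharp=0.62; AND[max(0, a+b−1)] → w = 0.00
R4 (z=30.0): medium=0.71, near=0.55, sharp=0.62; AND[max(0, a+b−1)] → w = 0.00
R5 (z=3.0): far=0.74, ¬high=1−0.89=0.11; AND[max(0, a+b−1)] → w = 0.00
Weighted average = (0.00·3.0 + 0.51·40.0 + 0.00·22.4 + 0.00·30.0 + 0.00·3.0) / (0.00 + 0.51 + 0.00 + 0.00 + 0.00)
  = 20.4000 / 0.5100 = 40.000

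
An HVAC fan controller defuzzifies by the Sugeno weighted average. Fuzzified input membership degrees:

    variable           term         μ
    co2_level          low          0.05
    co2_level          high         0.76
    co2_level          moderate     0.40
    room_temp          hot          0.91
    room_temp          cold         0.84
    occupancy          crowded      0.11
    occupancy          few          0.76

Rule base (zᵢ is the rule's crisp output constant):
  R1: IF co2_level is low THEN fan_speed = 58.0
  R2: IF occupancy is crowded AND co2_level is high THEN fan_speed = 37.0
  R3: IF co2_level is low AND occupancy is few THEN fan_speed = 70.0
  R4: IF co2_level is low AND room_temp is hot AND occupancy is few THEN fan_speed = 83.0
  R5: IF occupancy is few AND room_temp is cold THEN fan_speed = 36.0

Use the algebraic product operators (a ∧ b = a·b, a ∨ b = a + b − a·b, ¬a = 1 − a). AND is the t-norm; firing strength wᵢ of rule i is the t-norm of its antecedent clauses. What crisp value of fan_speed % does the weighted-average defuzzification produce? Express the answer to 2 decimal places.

40.86

R1 (z=58.0): low=0.05 → w = 0.0500
R2 (z=37.0): crowded=0.11, high=0.76; AND[a·b] → w = 0.0836
R3 (z=70.0): low=0.05, few=0.76; AND[a·b] → w = 0.0380
R4 (z=83.0): low=0.05, hot=0.91, few=0.76; AND[a·b] → w = 0.0346
R5 (z=36.0): few=0.76, cold=0.84; AND[a·b] → w = 0.6384
Weighted average = (0.0500·58.0 + 0.0836·37.0 + 0.0380·70.0 + 0.0346·83.0 + 0.6384·36.0) / (0.0500 + 0.0836 + 0.0380 + 0.0346 + 0.6384)
  = 34.5057 / 0.8446 = 40.86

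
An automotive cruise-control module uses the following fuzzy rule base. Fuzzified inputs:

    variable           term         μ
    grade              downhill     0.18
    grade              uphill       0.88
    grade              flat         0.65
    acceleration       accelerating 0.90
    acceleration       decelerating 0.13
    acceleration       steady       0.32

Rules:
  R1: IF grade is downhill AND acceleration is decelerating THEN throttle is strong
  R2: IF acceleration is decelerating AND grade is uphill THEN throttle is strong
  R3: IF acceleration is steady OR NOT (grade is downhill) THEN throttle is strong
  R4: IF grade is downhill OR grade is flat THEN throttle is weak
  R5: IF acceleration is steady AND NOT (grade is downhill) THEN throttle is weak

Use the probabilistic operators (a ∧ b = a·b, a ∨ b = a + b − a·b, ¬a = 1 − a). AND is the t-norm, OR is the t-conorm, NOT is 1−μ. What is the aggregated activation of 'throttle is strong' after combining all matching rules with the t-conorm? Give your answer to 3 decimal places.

R1: downhill=0.18, decelerating=0.13; AND[a·b] → w = 0.0234
R2: decelerating=0.13, uphill=0.88; AND[a·b] → w = 0.1144
R3: steady=0.32, ¬downhill=1−0.18=0.82; OR[a + b − a·b] → w = 0.8776
R4: downhill=0.18, flat=0.65; OR[a + b − a·b] → w = 0.7130
R5: steady=0.32, ¬downhill=1−0.18=0.82; AND[a·b] → w = 0.2624
Rules with consequent 'strong': {R1, R2, R3} → strengths 0.0234, 0.1144, 0.8776
Aggregate via t-conorm [a + b − a·b]: 0.8941

0.894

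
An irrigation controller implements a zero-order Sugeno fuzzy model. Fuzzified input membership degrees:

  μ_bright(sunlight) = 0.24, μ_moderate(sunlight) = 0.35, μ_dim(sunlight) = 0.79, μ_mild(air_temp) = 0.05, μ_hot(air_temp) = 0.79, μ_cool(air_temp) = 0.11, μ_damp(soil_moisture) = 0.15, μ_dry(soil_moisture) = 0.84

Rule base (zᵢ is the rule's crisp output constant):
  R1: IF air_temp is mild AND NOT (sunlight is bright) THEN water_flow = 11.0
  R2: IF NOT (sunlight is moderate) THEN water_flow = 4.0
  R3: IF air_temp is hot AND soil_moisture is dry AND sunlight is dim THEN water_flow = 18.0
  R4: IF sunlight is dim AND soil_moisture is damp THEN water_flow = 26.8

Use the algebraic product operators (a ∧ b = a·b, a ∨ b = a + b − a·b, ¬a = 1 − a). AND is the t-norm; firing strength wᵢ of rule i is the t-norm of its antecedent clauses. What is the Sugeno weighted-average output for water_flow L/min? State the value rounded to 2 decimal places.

11.75

R1 (z=11.0): mild=0.05, ¬bright=1−0.24=0.76; AND[a·b] → w = 0.0380
R2 (z=4.0): ¬moderate=1−0.35=0.65 → w = 0.6500
R3 (z=18.0): hot=0.79, dry=0.84, dim=0.79; AND[a·b] → w = 0.5242
R4 (z=26.8): dim=0.79, damp=0.15; AND[a·b] → w = 0.1185
Weighted average = (0.0380·11.0 + 0.6500·4.0 + 0.5242·18.0 + 0.1185·26.8) / (0.0380 + 0.6500 + 0.5242 + 0.1185)
  = 15.6302 / 1.3307 = 11.75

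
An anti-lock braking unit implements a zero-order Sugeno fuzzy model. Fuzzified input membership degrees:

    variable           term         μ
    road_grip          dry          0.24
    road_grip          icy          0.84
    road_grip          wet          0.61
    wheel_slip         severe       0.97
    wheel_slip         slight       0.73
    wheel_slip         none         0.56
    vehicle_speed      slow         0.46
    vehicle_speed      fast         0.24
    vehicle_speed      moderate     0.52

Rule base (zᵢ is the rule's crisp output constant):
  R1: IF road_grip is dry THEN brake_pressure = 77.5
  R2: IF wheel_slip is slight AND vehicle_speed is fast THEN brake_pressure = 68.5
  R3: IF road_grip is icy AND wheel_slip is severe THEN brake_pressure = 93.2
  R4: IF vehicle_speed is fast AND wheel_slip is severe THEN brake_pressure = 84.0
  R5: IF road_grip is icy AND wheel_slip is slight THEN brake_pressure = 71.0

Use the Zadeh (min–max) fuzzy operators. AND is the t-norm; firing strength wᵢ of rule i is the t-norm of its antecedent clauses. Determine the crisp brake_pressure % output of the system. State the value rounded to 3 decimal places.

80.925

R1 (z=77.5): dry=0.24 → w = 0.24
R2 (z=68.5): slight=0.73, fast=0.24; AND[min(a, b)] → w = 0.24
R3 (z=93.2): icy=0.84, severe=0.97; AND[min(a, b)] → w = 0.84
R4 (z=84.0): fast=0.24, severe=0.97; AND[min(a, b)] → w = 0.24
R5 (z=71.0): icy=0.84, slight=0.73; AND[min(a, b)] → w = 0.73
Weighted average = (0.24·77.5 + 0.24·68.5 + 0.84·93.2 + 0.24·84.0 + 0.73·71.0) / (0.24 + 0.24 + 0.84 + 0.24 + 0.73)
  = 185.3180 / 2.2900 = 80.925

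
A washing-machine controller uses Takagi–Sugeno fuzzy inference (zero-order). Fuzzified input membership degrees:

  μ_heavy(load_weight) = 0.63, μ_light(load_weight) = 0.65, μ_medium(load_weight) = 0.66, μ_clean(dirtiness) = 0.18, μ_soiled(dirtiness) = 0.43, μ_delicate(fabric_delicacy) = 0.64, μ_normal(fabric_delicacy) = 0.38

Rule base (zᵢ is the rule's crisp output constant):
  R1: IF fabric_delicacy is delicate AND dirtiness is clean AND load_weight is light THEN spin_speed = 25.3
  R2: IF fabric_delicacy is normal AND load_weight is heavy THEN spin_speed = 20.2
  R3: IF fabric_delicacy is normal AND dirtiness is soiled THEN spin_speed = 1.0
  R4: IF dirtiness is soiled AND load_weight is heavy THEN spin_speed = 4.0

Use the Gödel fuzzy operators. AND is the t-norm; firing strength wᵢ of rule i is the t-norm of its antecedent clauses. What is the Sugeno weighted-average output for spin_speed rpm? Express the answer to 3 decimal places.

R1 (z=25.3): delicate=0.64, clean=0.18, light=0.65; AND[min(a, b)] → w = 0.18
R2 (z=20.2): normal=0.38, heavy=0.63; AND[min(a, b)] → w = 0.38
R3 (z=1.0): normal=0.38, soiled=0.43; AND[min(a, b)] → w = 0.38
R4 (z=4.0): soiled=0.43, heavy=0.63; AND[min(a, b)] → w = 0.43
Weighted average = (0.18·25.3 + 0.38·20.2 + 0.38·1.0 + 0.43·4.0) / (0.18 + 0.38 + 0.38 + 0.43)
  = 14.3300 / 1.3700 = 10.460

10.460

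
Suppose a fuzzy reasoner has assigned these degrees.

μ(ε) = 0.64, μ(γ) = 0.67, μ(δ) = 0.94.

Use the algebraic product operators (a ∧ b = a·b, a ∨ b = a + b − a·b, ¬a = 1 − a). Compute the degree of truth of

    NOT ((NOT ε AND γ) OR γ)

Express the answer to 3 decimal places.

0.250

NOT ε = 1 − 0.6400 = 0.3600
NOT ε AND γ = a·b on (0.3600, 0.6700) = 0.2412
(NOT ε AND γ) OR γ = a + b − a·b on (0.2412, 0.6700) = 0.7496
NOT ((NOT ε AND γ) OR γ) = 1 − 0.7496 = 0.2504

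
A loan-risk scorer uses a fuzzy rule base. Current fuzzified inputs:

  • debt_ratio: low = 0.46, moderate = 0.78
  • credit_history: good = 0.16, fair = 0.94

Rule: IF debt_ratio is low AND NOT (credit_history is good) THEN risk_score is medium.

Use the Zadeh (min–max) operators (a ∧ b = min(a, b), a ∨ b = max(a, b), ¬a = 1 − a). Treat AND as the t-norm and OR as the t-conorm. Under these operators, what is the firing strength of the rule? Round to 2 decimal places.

0.46

firing strength: low=0.46, ¬good=1−0.16=0.84; AND[min(a, b)] → w = 0.46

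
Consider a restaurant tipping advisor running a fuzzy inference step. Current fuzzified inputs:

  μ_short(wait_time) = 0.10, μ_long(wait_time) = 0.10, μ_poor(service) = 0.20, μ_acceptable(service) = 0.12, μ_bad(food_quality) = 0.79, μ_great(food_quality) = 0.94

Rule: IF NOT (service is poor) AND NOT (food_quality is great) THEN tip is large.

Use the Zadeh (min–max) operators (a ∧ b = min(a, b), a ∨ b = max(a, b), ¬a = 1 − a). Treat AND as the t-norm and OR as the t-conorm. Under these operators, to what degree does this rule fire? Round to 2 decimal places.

0.06

firing strength: ¬poor=1−0.20=0.80, ¬great=1−0.94=0.06; AND[min(a, b)] → w = 0.06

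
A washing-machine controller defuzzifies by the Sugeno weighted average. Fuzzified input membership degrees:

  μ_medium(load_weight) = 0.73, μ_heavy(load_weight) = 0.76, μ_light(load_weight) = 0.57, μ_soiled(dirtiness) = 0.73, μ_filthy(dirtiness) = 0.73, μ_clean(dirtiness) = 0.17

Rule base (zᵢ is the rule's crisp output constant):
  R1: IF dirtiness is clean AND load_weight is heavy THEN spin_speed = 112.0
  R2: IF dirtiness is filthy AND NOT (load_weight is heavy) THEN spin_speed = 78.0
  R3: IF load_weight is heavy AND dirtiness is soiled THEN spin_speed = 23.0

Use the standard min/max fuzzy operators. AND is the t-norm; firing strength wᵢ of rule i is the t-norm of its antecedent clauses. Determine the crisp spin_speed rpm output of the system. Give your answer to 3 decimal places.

47.851

R1 (z=112.0): clean=0.17, heavy=0.76; AND[min(a, b)] → w = 0.17
R2 (z=78.0): filthy=0.73, ¬heavy=1−0.76=0.24; AND[min(a, b)] → w = 0.24
R3 (z=23.0): heavy=0.76, soiled=0.73; AND[min(a, b)] → w = 0.73
Weighted average = (0.17·112.0 + 0.24·78.0 + 0.73·23.0) / (0.17 + 0.24 + 0.73)
  = 54.5500 / 1.1400 = 47.851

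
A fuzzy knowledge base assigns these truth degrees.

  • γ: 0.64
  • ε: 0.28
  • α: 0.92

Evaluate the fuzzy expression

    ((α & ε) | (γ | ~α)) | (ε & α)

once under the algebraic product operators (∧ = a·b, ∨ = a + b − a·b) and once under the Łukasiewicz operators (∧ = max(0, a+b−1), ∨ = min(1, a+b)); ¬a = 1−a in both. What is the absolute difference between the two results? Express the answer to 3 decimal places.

Under algebraic product:
  α & ε = a·b on (0.9200, 0.2800) = 0.2576
  ~α = 1 − 0.9200 = 0.0800
  γ | ~α = a + b − a·b on (0.6400, 0.0800) = 0.6688
  (α & ε) | (γ | ~α) = a + b − a·b on (0.2576, 0.6688) = 0.7541
  ε & α = a·b on (0.2800, 0.9200) = 0.2576
  ((α & ε) | (γ | ~α)) | (ε & α) = a + b − a·b on (0.7541, 0.2576) = 0.8175
  → value = 0.8175
Under Łukasiewicz:
  α & ε = max(0, a+b−1) on (0.92, 0.28) = 0.20
  ~α = 1 − 0.92 = 0.08
  γ | ~α = min(1, a+b) on (0.64, 0.08) = 0.72
  (α & ε) | (γ | ~α) = min(1, a+b) on (0.20, 0.72) = 0.92
  ε & α = max(0, a+b−1) on (0.28, 0.92) = 0.20
  ((α & ε) | (γ | ~α)) | (ε & α) = min(1, a+b) on (0.92, 0.20) = 1.00
  → value = 1.0000
|0.8175 − 1.0000| = 0.183

0.183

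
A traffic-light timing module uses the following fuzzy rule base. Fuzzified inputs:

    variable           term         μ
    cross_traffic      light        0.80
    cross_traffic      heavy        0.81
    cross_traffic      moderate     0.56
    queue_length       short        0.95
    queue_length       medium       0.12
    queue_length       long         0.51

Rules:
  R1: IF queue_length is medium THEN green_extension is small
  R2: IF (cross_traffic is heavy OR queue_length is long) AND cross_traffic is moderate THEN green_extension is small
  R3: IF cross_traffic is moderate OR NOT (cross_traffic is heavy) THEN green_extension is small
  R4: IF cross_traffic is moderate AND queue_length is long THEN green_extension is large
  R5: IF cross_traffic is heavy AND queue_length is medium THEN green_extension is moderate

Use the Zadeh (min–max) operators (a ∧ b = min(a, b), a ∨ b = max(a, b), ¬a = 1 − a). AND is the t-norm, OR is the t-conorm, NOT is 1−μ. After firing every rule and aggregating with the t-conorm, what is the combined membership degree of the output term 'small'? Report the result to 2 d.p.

R1: medium=0.12 → w = 0.12
R2: (heavy=0.81 OR long=0.51) = 0.81; AND[min(a, b)] with moderate=0.56 → w = 0.56
R3: moderate=0.56, ¬heavy=1−0.81=0.19; OR[max(a, b)] → w = 0.56
R4: moderate=0.56, long=0.51; AND[min(a, b)] → w = 0.51
R5: heavy=0.81, medium=0.12; AND[min(a, b)] → w = 0.12
Rules with consequent 'small': {R1, R2, R3} → strengths 0.12, 0.56, 0.56
Aggregate via t-conorm [max(a, b)]: 0.56

0.56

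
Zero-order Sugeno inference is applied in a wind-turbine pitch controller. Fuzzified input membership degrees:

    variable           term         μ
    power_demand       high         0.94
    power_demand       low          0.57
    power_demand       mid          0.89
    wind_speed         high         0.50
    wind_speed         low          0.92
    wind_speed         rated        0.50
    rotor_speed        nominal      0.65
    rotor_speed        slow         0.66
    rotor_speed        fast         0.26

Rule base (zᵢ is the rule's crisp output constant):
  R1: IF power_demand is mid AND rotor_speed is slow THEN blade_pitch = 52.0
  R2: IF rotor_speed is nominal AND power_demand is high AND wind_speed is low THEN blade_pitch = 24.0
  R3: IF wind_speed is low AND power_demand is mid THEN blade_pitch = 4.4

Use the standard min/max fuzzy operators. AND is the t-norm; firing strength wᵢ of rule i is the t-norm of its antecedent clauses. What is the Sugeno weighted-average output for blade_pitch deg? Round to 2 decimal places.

R1 (z=52.0): mid=0.89, slow=0.66; AND[min(a, b)] → w = 0.66
R2 (z=24.0): nominal=0.65, high=0.94, low=0.92; AND[min(a, b)] → w = 0.65
R3 (z=4.4): low=0.92, mid=0.89; AND[min(a, b)] → w = 0.89
Weighted average = (0.66·52.0 + 0.65·24.0 + 0.89·4.4) / (0.66 + 0.65 + 0.89)
  = 53.8360 / 2.2000 = 24.47

24.47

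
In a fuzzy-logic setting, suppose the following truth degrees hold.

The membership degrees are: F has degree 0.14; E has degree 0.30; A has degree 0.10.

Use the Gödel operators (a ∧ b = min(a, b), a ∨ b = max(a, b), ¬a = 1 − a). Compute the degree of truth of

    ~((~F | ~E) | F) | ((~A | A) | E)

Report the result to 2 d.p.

~F = 1 − 0.14 = 0.86
~E = 1 − 0.30 = 0.70
~F | ~E = max(a, b) on (0.86, 0.70) = 0.86
(~F | ~E) | F = max(a, b) on (0.86, 0.14) = 0.86
~((~F | ~E) | F) = 1 − 0.86 = 0.14
~A = 1 − 0.10 = 0.90
~A | A = max(a, b) on (0.90, 0.10) = 0.90
(~A | A) | E = max(a, b) on (0.90, 0.30) = 0.90
~((~F | ~E) | F) | ((~A | A) | E) = max(a, b) on (0.14, 0.90) = 0.90

0.90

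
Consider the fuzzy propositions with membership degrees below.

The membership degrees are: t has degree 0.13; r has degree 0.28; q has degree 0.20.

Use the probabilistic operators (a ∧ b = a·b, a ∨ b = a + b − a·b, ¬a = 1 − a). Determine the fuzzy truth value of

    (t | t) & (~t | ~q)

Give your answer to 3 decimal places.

t | t = a + b − a·b on (0.1300, 0.1300) = 0.2431
~t = 1 − 0.1300 = 0.8700
~q = 1 − 0.2000 = 0.8000
~t | ~q = a + b − a·b on (0.8700, 0.8000) = 0.9740
(t | t) & (~t | ~q) = a·b on (0.2431, 0.9740) = 0.2368

0.237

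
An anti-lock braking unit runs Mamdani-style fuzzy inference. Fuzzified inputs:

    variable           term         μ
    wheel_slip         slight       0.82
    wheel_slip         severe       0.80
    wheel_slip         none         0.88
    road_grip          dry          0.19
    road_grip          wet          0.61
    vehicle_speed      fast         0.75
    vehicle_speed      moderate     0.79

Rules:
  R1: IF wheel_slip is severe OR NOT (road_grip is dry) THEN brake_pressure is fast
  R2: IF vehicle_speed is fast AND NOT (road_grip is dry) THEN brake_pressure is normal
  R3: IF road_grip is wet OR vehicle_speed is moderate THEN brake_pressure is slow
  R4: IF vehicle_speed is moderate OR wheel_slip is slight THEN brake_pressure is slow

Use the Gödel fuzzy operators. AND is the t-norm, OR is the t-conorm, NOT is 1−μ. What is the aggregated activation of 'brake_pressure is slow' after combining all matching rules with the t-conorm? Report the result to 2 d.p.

R1: severe=0.80, ¬dry=1−0.19=0.81; OR[max(a, b)] → w = 0.81
R2: fast=0.75, ¬dry=1−0.19=0.81; AND[min(a, b)] → w = 0.75
R3: wet=0.61, moderate=0.79; OR[max(a, b)] → w = 0.79
R4: moderate=0.79, slight=0.82; OR[max(a, b)] → w = 0.82
Rules with consequent 'slow': {R3, R4} → strengths 0.79, 0.82
Aggregate via t-conorm [max(a, b)]: 0.82

0.82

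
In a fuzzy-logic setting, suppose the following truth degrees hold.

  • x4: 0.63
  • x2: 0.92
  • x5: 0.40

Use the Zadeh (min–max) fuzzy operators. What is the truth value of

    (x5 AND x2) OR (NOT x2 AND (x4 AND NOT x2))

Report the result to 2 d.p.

x5 AND x2 = min(a, b) on (0.40, 0.92) = 0.40
NOT x2 = 1 − 0.92 = 0.08
NOT x2 = 1 − 0.92 = 0.08
x4 AND NOT x2 = min(a, b) on (0.63, 0.08) = 0.08
NOT x2 AND (x4 AND NOT x2) = min(a, b) on (0.08, 0.08) = 0.08
(x5 AND x2) OR (NOT x2 AND (x4 AND NOT x2)) = max(a, b) on (0.40, 0.08) = 0.40

0.40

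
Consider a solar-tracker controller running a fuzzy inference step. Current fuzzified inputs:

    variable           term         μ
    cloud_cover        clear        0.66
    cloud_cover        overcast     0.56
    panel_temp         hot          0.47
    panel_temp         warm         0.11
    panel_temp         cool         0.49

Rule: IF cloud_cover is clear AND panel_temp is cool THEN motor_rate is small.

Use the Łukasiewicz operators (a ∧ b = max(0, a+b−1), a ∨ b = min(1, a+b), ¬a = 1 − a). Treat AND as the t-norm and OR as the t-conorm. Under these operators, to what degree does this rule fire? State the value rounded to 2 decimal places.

0.15

firing strength: clear=0.66, cool=0.49; AND[max(0, a+b−1)] → w = 0.15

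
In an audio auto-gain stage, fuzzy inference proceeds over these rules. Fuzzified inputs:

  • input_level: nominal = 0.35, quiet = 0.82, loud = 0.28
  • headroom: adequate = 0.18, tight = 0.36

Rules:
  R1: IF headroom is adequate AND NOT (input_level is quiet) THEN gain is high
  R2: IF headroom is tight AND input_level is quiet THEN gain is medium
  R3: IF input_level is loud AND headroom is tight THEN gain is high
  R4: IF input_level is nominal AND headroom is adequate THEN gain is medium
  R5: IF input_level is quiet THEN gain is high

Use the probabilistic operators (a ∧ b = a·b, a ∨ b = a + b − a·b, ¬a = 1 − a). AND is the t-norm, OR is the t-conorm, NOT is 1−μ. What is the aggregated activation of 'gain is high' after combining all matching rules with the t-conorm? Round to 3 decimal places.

R1: adequate=0.18, ¬quiet=1−0.82=0.18; AND[a·b] → w = 0.0324
R2: tight=0.36, quiet=0.82; AND[a·b] → w = 0.2952
R3: loud=0.28, tight=0.36; AND[a·b] → w = 0.1008
R4: nominal=0.35, adequate=0.18; AND[a·b] → w = 0.0630
R5: quiet=0.82 → w = 0.8200
Rules with consequent 'high': {R1, R3, R5} → strengths 0.0324, 0.1008, 0.8200
Aggregate via t-conorm [a + b − a·b]: 0.8434

0.843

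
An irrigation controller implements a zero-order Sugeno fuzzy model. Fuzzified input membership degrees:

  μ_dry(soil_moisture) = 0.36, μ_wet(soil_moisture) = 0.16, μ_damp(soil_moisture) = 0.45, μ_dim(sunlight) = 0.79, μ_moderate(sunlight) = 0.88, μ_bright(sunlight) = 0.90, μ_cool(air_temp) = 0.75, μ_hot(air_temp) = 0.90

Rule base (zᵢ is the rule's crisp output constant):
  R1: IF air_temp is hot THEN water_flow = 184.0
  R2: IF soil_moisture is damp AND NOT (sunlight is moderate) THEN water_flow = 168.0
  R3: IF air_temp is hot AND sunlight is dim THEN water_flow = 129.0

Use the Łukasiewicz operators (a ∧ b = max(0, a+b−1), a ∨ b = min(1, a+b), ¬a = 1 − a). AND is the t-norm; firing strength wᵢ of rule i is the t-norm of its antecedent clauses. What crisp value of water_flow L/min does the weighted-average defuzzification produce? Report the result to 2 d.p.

160.13

R1 (z=184.0): hot=0.90 → w = 0.90
R2 (z=168.0): damp=0.45, ¬moderate=1−0.88=0.12; AND[max(0, a+b−1)] → w = 0.00
R3 (z=129.0): hot=0.90, dim=0.79; AND[max(0, a+b−1)] → w = 0.69
Weighted average = (0.90·184.0 + 0.00·168.0 + 0.69·129.0) / (0.90 + 0.00 + 0.69)
  = 254.6100 / 1.5900 = 160.13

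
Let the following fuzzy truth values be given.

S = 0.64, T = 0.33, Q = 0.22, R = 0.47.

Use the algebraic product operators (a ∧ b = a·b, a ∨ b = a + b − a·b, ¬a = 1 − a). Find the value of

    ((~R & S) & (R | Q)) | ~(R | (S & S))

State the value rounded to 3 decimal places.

0.450

~R = 1 − 0.4700 = 0.5300
~R & S = a·b on (0.5300, 0.6400) = 0.3392
R | Q = a + b − a·b on (0.4700, 0.2200) = 0.5866
(~R & S) & (R | Q) = a·b on (0.3392, 0.5866) = 0.1990
S & S = a·b on (0.6400, 0.6400) = 0.4096
R | (S & S) = a + b − a·b on (0.4700, 0.4096) = 0.6871
~(R | (S & S)) = 1 − 0.6871 = 0.3129
((~R & S) & (R | Q)) | ~(R | (S & S)) = a + b − a·b on (0.1990, 0.3129) = 0.4496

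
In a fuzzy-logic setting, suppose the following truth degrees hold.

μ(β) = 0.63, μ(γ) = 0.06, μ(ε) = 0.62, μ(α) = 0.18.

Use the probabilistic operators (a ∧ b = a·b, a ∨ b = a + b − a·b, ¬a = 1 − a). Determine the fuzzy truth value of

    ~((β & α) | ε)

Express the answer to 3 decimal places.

β & α = a·b on (0.6300, 0.1800) = 0.1134
(β & α) | ε = a + b − a·b on (0.1134, 0.6200) = 0.6631
~((β & α) | ε) = 1 − 0.6631 = 0.3369

0.337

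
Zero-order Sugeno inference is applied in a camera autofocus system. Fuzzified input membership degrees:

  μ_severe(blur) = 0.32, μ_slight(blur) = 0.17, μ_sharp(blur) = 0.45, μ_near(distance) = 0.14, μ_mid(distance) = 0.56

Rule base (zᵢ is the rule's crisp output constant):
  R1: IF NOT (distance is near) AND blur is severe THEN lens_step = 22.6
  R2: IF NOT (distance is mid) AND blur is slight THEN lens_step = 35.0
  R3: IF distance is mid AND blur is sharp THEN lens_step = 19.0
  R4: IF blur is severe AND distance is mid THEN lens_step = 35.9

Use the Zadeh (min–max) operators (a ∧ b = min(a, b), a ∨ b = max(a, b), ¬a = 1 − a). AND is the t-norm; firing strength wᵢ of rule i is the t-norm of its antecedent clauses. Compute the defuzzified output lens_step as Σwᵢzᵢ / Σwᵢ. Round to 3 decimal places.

R1 (z=22.6): ¬near=1−0.14=0.86, severe=0.32; AND[min(a, b)] → w = 0.32
R2 (z=35.0): ¬mid=1−0.56=0.44, slight=0.17; AND[min(a, b)] → w = 0.17
R3 (z=19.0): mid=0.56, sharp=0.45; AND[min(a, b)] → w = 0.45
R4 (z=35.9): severe=0.32, mid=0.56; AND[min(a, b)] → w = 0.32
Weighted average = (0.32·22.6 + 0.17·35.0 + 0.45·19.0 + 0.32·35.9) / (0.32 + 0.17 + 0.45 + 0.32)
  = 33.2200 / 1.2600 = 26.365

26.365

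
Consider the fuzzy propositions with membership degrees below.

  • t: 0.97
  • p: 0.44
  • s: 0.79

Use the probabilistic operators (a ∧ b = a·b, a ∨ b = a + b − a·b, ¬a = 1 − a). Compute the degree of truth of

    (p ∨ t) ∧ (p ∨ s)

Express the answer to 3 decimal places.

0.868

p ∨ t = a + b − a·b on (0.4400, 0.9700) = 0.9832
p ∨ s = a + b − a·b on (0.4400, 0.7900) = 0.8824
(p ∨ t) ∧ (p ∨ s) = a·b on (0.9832, 0.8824) = 0.8676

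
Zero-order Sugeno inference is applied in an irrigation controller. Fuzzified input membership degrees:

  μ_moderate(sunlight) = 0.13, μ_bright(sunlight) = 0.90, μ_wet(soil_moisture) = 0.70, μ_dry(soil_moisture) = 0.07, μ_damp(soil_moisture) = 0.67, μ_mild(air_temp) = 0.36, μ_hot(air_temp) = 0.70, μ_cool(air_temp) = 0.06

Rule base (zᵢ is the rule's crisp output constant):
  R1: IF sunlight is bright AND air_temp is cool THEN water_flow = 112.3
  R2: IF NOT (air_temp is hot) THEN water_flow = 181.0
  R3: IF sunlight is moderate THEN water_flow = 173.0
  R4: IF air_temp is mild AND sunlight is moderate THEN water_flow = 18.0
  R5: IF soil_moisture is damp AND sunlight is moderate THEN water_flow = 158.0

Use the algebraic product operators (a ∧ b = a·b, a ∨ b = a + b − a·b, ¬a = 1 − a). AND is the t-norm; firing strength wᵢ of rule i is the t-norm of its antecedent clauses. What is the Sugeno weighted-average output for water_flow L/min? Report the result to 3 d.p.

R1 (z=112.3): bright=0.90, cool=0.06; AND[a·b] → w = 0.0540
R2 (z=181.0): ¬hot=1−0.70=0.30 → w = 0.3000
R3 (z=173.0): moderate=0.13 → w = 0.1300
R4 (z=18.0): mild=0.36, moderate=0.13; AND[a·b] → w = 0.0468
R5 (z=158.0): damp=0.67, moderate=0.13; AND[a·b] → w = 0.0871
Weighted average = (0.0540·112.3 + 0.3000·181.0 + 0.1300·173.0 + 0.0468·18.0 + 0.0871·158.0) / (0.0540 + 0.3000 + 0.1300 + 0.0468 + 0.0871)
  = 97.4584 / 0.6179 = 157.725

157.725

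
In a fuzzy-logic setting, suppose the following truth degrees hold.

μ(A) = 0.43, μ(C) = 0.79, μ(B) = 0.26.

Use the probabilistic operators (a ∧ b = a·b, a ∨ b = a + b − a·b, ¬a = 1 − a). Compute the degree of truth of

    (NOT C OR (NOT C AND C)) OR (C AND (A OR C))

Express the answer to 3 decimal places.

0.799

NOT C = 1 − 0.7900 = 0.2100
NOT C = 1 − 0.7900 = 0.2100
NOT C AND C = a·b on (0.2100, 0.7900) = 0.1659
NOT C OR (NOT C AND C) = a + b − a·b on (0.2100, 0.1659) = 0.3411
A OR C = a + b − a·b on (0.4300, 0.7900) = 0.8803
C AND (A OR C) = a·b on (0.7900, 0.8803) = 0.6954
(NOT C OR (NOT C AND C)) OR (C AND (A OR C)) = a + b − a·b on (0.3411, 0.6954) = 0.7993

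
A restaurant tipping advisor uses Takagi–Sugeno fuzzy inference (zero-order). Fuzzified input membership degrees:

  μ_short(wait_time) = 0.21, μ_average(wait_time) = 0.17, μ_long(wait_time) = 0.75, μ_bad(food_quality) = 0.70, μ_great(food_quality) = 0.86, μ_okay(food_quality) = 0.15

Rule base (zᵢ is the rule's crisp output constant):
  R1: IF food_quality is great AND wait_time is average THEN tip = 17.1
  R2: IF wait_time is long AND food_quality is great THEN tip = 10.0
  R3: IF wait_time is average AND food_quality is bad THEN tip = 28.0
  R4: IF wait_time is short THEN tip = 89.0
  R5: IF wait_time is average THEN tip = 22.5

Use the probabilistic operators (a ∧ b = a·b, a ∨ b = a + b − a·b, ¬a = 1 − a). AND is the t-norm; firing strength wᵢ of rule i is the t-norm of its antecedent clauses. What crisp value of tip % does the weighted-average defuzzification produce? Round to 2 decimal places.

26.97

R1 (z=17.1): great=0.86, average=0.17; AND[a·b] → w = 0.1462
R2 (z=10.0): long=0.75, great=0.86; AND[a·b] → w = 0.6450
R3 (z=28.0): average=0.17, bad=0.70; AND[a·b] → w = 0.1190
R4 (z=89.0): short=0.21 → w = 0.2100
R5 (z=22.5): average=0.17 → w = 0.1700
Weighted average = (0.1462·17.1 + 0.6450·10.0 + 0.1190·28.0 + 0.2100·89.0 + 0.1700·22.5) / (0.1462 + 0.6450 + 0.1190 + 0.2100 + 0.1700)
  = 34.7970 / 1.2902 = 26.97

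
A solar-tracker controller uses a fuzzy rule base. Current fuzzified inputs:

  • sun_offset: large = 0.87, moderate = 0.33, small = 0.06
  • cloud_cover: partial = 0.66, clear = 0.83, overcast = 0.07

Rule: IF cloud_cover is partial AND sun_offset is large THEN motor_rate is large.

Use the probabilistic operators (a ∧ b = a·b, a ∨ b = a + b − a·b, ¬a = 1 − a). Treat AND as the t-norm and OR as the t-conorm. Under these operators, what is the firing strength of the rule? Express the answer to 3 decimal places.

firing strength: partial=0.66, large=0.87; AND[a·b] → w = 0.5742

0.574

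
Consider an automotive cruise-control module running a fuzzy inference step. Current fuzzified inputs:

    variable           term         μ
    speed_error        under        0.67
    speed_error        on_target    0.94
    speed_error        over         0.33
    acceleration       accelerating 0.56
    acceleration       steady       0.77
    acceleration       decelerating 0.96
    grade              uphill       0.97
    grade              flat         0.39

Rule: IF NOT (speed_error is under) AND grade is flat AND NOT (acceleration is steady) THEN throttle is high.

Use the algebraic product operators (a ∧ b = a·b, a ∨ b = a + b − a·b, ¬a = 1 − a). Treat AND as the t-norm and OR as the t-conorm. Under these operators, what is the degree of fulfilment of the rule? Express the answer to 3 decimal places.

firing strength: ¬under=1−0.67=0.33, flat=0.39, ¬steady=1−0.77=0.23; AND[a·b] → w = 0.0296

0.030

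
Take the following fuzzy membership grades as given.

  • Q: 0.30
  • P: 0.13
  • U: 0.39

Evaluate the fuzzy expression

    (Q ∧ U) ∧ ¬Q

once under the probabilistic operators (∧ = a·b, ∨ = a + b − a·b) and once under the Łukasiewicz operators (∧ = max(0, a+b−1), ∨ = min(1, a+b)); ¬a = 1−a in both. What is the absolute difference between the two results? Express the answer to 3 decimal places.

0.082

Under probabilistic:
  Q ∧ U = a·b on (0.3000, 0.3900) = 0.1170
  ¬Q = 1 − 0.3000 = 0.7000
  (Q ∧ U) ∧ ¬Q = a·b on (0.1170, 0.7000) = 0.0819
  → value = 0.0819
Under Łukasiewicz:
  Q ∧ U = max(0, a+b−1) on (0.30, 0.39) = 0.00
  ¬Q = 1 − 0.30 = 0.70
  (Q ∧ U) ∧ ¬Q = max(0, a+b−1) on (0.00, 0.70) = 0.00
  → value = 0.0000
|0.0819 − 0.0000| = 0.082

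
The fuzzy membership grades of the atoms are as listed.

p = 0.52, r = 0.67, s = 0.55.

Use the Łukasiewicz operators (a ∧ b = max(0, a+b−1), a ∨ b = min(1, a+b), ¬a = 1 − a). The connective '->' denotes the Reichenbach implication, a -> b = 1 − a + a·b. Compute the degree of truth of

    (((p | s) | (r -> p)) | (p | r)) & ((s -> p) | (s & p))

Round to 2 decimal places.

p | s = min(1, a+b) on (0.52, 0.55) = 1.00
r -> p  [Reichenbach: 1 − a + a·b] with a=0.67, b=0.52 → 0.68
(p | s) | (r -> p) = min(1, a+b) on (1.00, 0.68) = 1.00
p | r = min(1, a+b) on (0.52, 0.67) = 1.00
((p | s) | (r -> p)) | (p | r) = min(1, a+b) on (1.00, 1.00) = 1.00
s -> p  [Reichenbach: 1 − a + a·b] with a=0.55, b=0.52 → 0.74
s & p = max(0, a+b−1) on (0.55, 0.52) = 0.07
(s -> p) | (s & p) = min(1, a+b) on (0.74, 0.07) = 0.81
(((p | s) | (r -> p)) | (p | r)) & ((s -> p) | (s & p)) = max(0, a+b−1) on (1.00, 0.81) = 0.81

0.81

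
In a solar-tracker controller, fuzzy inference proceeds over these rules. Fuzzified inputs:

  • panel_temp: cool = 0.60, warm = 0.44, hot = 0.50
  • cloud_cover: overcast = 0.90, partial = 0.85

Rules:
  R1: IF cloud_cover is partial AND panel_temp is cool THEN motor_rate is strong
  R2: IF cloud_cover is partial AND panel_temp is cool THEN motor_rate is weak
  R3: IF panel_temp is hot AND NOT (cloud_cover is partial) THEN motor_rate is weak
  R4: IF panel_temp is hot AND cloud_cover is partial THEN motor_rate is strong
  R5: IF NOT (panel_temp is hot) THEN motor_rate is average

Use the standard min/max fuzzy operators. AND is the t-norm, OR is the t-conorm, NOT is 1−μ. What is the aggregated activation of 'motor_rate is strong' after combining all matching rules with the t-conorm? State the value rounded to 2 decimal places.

R1: partial=0.85, cool=0.60; AND[min(a, b)] → w = 0.60
R2: partial=0.85, cool=0.60; AND[min(a, b)] → w = 0.60
R3: hot=0.50, ¬partial=1−0.85=0.15; AND[min(a, b)] → w = 0.15
R4: hot=0.50, partial=0.85; AND[min(a, b)] → w = 0.50
R5: ¬hot=1−0.50=0.50 → w = 0.50
Rules with consequent 'strong': {R1, R4} → strengths 0.60, 0.50
Aggregate via t-conorm [max(a, b)]: 0.60

0.60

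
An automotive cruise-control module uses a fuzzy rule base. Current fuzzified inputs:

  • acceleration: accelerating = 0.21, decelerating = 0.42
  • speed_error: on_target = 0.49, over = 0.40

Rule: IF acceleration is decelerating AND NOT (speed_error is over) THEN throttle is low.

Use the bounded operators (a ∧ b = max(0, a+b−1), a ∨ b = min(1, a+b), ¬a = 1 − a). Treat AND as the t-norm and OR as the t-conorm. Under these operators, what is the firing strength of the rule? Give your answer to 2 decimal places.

0.02

firing strength: decelerating=0.42, ¬over=1−0.40=0.60; AND[max(0, a+b−1)] → w = 0.02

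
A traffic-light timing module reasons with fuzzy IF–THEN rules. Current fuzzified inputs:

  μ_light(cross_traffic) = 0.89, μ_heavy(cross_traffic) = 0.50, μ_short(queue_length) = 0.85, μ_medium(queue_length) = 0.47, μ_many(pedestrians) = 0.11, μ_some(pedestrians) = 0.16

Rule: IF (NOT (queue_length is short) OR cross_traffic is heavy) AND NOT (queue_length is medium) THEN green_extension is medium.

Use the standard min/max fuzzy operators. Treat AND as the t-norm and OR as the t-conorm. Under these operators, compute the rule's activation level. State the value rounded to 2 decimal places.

0.50

firing strength: (¬short=1−0.85=0.15 OR heavy=0.50) = 0.50; AND[min(a, b)] with ¬medium=1−0.47=0.53 → w = 0.50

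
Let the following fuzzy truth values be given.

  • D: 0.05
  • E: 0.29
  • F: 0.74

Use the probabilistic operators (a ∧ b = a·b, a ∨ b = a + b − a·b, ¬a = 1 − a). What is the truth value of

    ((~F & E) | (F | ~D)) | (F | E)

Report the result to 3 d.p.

0.998

~F = 1 − 0.7400 = 0.2600
~F & E = a·b on (0.2600, 0.2900) = 0.0754
~D = 1 − 0.0500 = 0.9500
F | ~D = a + b − a·b on (0.7400, 0.9500) = 0.9870
(~F & E) | (F | ~D) = a + b − a·b on (0.0754, 0.9870) = 0.9880
F | E = a + b − a·b on (0.7400, 0.2900) = 0.8154
((~F & E) | (F | ~D)) | (F | E) = a + b − a·b on (0.9880, 0.8154) = 0.9978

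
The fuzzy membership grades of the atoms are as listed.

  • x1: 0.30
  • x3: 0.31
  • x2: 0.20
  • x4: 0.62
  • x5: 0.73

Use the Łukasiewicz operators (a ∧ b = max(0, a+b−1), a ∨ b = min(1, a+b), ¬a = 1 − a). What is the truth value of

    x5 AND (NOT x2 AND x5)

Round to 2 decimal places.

0.26

NOT x2 = 1 − 0.20 = 0.80
NOT x2 AND x5 = max(0, a+b−1) on (0.80, 0.73) = 0.53
x5 AND (NOT x2 AND x5) = max(0, a+b−1) on (0.73, 0.53) = 0.26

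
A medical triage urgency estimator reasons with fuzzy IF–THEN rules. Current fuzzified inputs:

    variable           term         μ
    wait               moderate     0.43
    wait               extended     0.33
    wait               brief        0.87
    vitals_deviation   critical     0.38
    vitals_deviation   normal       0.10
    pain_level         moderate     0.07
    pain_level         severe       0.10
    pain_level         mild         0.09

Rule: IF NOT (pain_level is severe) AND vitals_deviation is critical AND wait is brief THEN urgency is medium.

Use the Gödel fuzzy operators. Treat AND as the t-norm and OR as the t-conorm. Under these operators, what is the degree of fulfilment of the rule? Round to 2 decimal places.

0.38

firing strength: ¬severe=1−0.10=0.90, critical=0.38, brief=0.87; AND[min(a, b)] → w = 0.38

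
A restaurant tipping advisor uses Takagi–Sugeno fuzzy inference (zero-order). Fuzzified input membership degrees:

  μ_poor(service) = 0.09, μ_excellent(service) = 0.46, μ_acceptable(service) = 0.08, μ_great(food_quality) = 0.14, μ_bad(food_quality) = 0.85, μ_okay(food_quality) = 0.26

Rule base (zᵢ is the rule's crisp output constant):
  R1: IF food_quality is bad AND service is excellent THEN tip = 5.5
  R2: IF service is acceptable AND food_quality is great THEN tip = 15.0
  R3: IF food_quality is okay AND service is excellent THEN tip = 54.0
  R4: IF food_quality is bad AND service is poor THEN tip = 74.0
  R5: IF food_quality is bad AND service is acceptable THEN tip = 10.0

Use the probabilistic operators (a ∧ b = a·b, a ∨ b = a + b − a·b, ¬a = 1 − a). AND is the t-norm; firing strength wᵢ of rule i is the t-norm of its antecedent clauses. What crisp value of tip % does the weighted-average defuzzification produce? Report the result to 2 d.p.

22.69

R1 (z=5.5): bad=0.85, excellent=0.46; AND[a·b] → w = 0.3910
R2 (z=15.0): acceptable=0.08, great=0.14; AND[a·b] → w = 0.0112
R3 (z=54.0): okay=0.26, excellent=0.46; AND[a·b] → w = 0.1196
R4 (z=74.0): bad=0.85, poor=0.09; AND[a·b] → w = 0.0765
R5 (z=10.0): bad=0.85, acceptable=0.08; AND[a·b] → w = 0.0680
Weighted average = (0.3910·5.5 + 0.0112·15.0 + 0.1196·54.0 + 0.0765·74.0 + 0.0680·10.0) / (0.3910 + 0.0112 + 0.1196 + 0.0765 + 0.0680)
  = 15.1179 / 0.6663 = 22.69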